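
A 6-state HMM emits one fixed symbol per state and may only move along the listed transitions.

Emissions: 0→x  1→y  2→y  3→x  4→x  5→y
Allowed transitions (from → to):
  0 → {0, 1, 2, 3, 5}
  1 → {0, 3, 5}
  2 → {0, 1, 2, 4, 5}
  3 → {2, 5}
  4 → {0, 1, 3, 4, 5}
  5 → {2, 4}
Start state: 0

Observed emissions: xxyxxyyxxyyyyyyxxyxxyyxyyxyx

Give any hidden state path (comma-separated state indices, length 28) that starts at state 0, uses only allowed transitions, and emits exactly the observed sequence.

  pos 0: x in {0,3,4}, choose 0; start
  pos 1: x in {0,3,4}, choose 0; 0->0 ok
  pos 2: y in {1,2,5}, choose 2; 0->2 ok
  pos 3: x in {0,3,4}, choose 0; 2->0 ok
  pos 4: x in {0,3,4}, choose 3; 0->3 ok
  pos 5: y in {1,2,5}, choose 5; 3->5 ok
  pos 6: y in {1,2,5}, choose 2; 5->2 ok
  pos 7: x in {0,3,4}, choose 4; 2->4 ok
  pos 8: x in {0,3,4}, choose 3; 4->3 ok
  pos 9: y in {1,2,5}, choose 2; 3->2 ok
  pos 10: y in {1,2,5}, choose 2; 2->2 ok
  pos 11: y in {1,2,5}, choose 1; 2->1 ok
  pos 12: y in {1,2,5}, choose 5; 1->5 ok
  pos 13: y in {1,2,5}, choose 2; 5->2 ok
  pos 14: y in {1,2,5}, choose 5; 2->5 ok
  pos 15: x in {0,3,4}, choose 4; 5->4 ok
  pos 16: x in {0,3,4}, choose 3; 4->3 ok
  pos 17: y in {1,2,5}, choose 2; 3->2 ok
  pos 18: x in {0,3,4}, choose 4; 2->4 ok
  pos 19: x in {0,3,4}, choose 3; 4->3 ok
  pos 20: y in {1,2,5}, choose 2; 3->2 ok
  pos 21: y in {1,2,5}, choose 2; 2->2 ok
  pos 22: x in {0,3,4}, choose 0; 2->0 ok
  pos 23: y in {1,2,5}, choose 5; 0->5 ok
  pos 24: y in {1,2,5}, choose 2; 5->2 ok
  pos 25: x in {0,3,4}, choose 4; 2->4 ok
  pos 26: y in {1,2,5}, choose 5; 4->5 ok
  pos 27: x in {0,3,4}, choose 4; 5->4 ok

0,0,2,0,3,5,2,4,3,2,2,1,5,2,5,4,3,2,4,3,2,2,0,5,2,4,5,4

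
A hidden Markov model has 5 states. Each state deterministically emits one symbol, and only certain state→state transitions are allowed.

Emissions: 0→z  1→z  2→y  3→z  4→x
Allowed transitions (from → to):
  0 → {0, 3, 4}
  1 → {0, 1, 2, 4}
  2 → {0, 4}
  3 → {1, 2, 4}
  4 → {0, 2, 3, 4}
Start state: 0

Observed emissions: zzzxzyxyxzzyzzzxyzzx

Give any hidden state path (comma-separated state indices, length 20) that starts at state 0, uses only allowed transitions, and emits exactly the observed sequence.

  pos 0: z in {0,1,3}, choose 0; start
  pos 1: z in {0,1,3}, choose 0; 0->0 ok
  pos 2: z in {0,1,3}, choose 3; 0->3 ok
  pos 3: x in {4}, choose 4; 3->4 ok
  pos 4: z in {0,1,3}, choose 3; 4->3 ok
  pos 5: y in {2}, choose 2; 3->2 ok
  pos 6: x in {4}, choose 4; 2->4 ok
  pos 7: y in {2}, choose 2; 4->2 ok
  pos 8: x in {4}, choose 4; 2->4 ok
  pos 9: z in {0,1,3}, choose 3; 4->3 ok
  pos 10: z in {0,1,3}, choose 1; 3->1 ok
  pos 11: y in {2}, choose 2; 1->2 ok
  pos 12: z in {0,1,3}, choose 0; 2->0 ok
  pos 13: z in {0,1,3}, choose 0; 0->0 ok
  pos 14: z in {0,1,3}, choose 3; 0->3 ok
  pos 15: x in {4}, choose 4; 3->4 ok
  pos 16: y in {2}, choose 2; 4->2 ok
  pos 17: z in {0,1,3}, choose 0; 2->0 ok
  pos 18: z in {0,1,3}, choose 3; 0->3 ok
  pos 19: x in {4}, choose 4; 3->4 ok

0,0,3,4,3,2,4,2,4,3,1,2,0,0,3,4,2,0,3,4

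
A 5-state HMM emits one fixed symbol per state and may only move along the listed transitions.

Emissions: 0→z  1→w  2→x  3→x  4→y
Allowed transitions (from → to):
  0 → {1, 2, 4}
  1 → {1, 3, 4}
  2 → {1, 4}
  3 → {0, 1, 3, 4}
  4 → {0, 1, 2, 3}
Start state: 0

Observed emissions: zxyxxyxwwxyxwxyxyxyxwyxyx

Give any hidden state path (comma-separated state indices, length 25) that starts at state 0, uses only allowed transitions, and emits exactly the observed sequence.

0,2,4,3,3,4,2,1,1,3,4,2,1,3,4,2,4,3,4,2,1,4,2,4,3

  pos 0: z in {0}, choose 0; start
  pos 1: x in {2,3}, choose 2; 0->2 ok
  pos 2: y in {4}, choose 4; 2->4 ok
  pos 3: x in {2,3}, choose 3; 4->3 ok
  pos 4: x in {2,3}, choose 3; 3->3 ok
  pos 5: y in {4}, choose 4; 3->4 ok
  pos 6: x in {2,3}, choose 2; 4->2 ok
  pos 7: w in {1}, choose 1; 2->1 ok
  pos 8: w in {1}, choose 1; 1->1 ok
  pos 9: x in {2,3}, choose 3; 1->3 ok
  pos 10: y in {4}, choose 4; 3->4 ok
  pos 11: x in {2,3}, choose 2; 4->2 ok
  pos 12: w in {1}, choose 1; 2->1 ok
  pos 13: x in {2,3}, choose 3; 1->3 ok
  pos 14: y in {4}, choose 4; 3->4 ok
  pos 15: x in {2,3}, choose 2; 4->2 ok
  pos 16: y in {4}, choose 4; 2->4 ok
  pos 17: x in {2,3}, choose 3; 4->3 ok
  pos 18: y in {4}, choose 4; 3->4 ok
  pos 19: x in {2,3}, choose 2; 4->2 ok
  pos 20: w in {1}, choose 1; 2->1 ok
  pos 21: y in {4}, choose 4; 1->4 ok
  pos 22: x in {2,3}, choose 2; 4->2 ok
  pos 23: y in {4}, choose 4; 2->4 ok
  pos 24: x in {2,3}, choose 3; 4->3 ok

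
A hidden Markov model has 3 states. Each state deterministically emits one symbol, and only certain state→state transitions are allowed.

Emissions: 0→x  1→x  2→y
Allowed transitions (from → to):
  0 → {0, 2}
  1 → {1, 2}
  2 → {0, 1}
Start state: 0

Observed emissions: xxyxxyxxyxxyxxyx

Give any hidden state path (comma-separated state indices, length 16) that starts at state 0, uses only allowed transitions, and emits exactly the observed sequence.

0,0,2,1,1,2,1,1,2,0,0,2,1,1,2,0

  t0 'x' -> {0,1}, take 0 (start)
  t1 'x' -> {0,1}, take 0 (0->0 ok)
  t2 'y' -> {2}, take 2 (0->2 ok)
  t3 'x' -> {0,1}, take 1 (2->1 ok)
  t4 'x' -> {0,1}, take 1 (1->1 ok)
  t5 'y' -> {2}, take 2 (1->2 ok)
  t6 'x' -> {0,1}, take 1 (2->1 ok)
  t7 'x' -> {0,1}, take 1 (1->1 ok)
  t8 'y' -> {2}, take 2 (1->2 ok)
  t9 'x' -> {0,1}, take 0 (2->0 ok)
  t10 'x' -> {0,1}, take 0 (0->0 ok)
  t11 'y' -> {2}, take 2 (0->2 ok)
  t12 'x' -> {0,1}, take 1 (2->1 ok)
  t13 'x' -> {0,1}, take 1 (1->1 ok)
  t14 'y' -> {2}, take 2 (1->2 ok)
  t15 'x' -> {0,1}, take 0 (2->0 ok)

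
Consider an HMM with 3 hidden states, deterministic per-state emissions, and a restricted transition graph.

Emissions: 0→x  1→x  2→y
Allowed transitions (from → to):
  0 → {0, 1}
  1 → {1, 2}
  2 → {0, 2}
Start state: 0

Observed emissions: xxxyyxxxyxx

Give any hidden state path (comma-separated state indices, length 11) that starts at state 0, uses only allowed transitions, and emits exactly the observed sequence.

0,1,1,2,2,0,0,1,2,0,1

  0: obs=x cand={0,1} pick 0 [start]
  1: obs=x cand={0,1} pick 1 [0->1 ok]
  2: obs=x cand={0,1} pick 1 [1->1 ok]
  3: obs=y cand={2} pick 2 [1->2 ok]
  4: obs=y cand={2} pick 2 [2->2 ok]
  5: obs=x cand={0,1} pick 0 [2->0 ok]
  6: obs=x cand={0,1} pick 0 [0->0 ok]
  7: obs=x cand={0,1} pick 1 [0->1 ok]
  8: obs=y cand={2} pick 2 [1->2 ok]
  9: obs=x cand={0,1} pick 0 [2->0 ok]
  10: obs=x cand={0,1} pick 1 [0->1 ok]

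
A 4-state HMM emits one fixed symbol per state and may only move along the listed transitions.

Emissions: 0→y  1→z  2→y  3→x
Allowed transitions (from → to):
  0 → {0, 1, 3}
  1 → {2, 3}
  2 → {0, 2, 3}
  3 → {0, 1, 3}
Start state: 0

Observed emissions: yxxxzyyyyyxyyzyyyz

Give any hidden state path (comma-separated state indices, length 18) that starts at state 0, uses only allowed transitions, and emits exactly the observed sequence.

  0: obs=y cand={0,2} pick 0 [start]
  1: obs=x cand={3} pick 3 [0->3 ok]
  2: obs=x cand={3} pick 3 [3->3 ok]
  3: obs=x cand={3} pick 3 [3->3 ok]
  4: obs=z cand={1} pick 1 [3->1 ok]
  5: obs=y cand={0,2} pick 2 [1->2 ok]
  6: obs=y cand={0,2} pick 2 [2->2 ok]
  7: obs=y cand={0,2} pick 2 [2->2 ok]
  8: obs=y cand={0,2} pick 2 [2->2 ok]
  9: obs=y cand={0,2} pick 0 [2->0 ok]
  10: obs=x cand={3} pick 3 [0->3 ok]
  11: obs=y cand={0,2} pick 0 [3->0 ok]
  12: obs=y cand={0,2} pick 0 [0->0 ok]
  13: obs=z cand={1} pick 1 [0->1 ok]
  14: obs=y cand={0,2} pick 2 [1->2 ok]
  15: obs=y cand={0,2} pick 2 [2->2 ok]
  16: obs=y cand={0,2} pick 0 [2->0 ok]
  17: obs=z cand={1} pick 1 [0->1 ok]

0,3,3,3,1,2,2,2,2,0,3,0,0,1,2,2,0,1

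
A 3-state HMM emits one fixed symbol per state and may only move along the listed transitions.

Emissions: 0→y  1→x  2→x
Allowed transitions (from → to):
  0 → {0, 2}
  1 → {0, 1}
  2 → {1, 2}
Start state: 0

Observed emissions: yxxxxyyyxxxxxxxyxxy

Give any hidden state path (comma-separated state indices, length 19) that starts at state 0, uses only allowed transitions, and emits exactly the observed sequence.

  t0 'y' -> {0}, take 0 (start)
  t1 'x' -> {1,2}, take 2 (0->2 ok)
  t2 'x' -> {1,2}, take 2 (2->2 ok)
  t3 'x' -> {1,2}, take 2 (2->2 ok)
  t4 'x' -> {1,2}, take 1 (2->1 ok)
  t5 'y' -> {0}, take 0 (1->0 ok)
  t6 'y' -> {0}, take 0 (0->0 ok)
  t7 'y' -> {0}, take 0 (0->0 ok)
  t8 'x' -> {1,2}, take 2 (0->2 ok)
  t9 'x' -> {1,2}, take 2 (2->2 ok)
  t10 'x' -> {1,2}, take 2 (2->2 ok)
  t11 'x' -> {1,2}, take 1 (2->1 ok)
  t12 'x' -> {1,2}, take 1 (1->1 ok)
  t13 'x' -> {1,2}, take 1 (1->1 ok)
  t14 'x' -> {1,2}, take 1 (1->1 ok)
  t15 'y' -> {0}, take 0 (1->0 ok)
  t16 'x' -> {1,2}, take 2 (0->2 ok)
  t17 'x' -> {1,2}, take 1 (2->1 ok)
  t18 'y' -> {0}, take 0 (1->0 ok)

0,2,2,2,1,0,0,0,2,2,2,1,1,1,1,0,2,1,0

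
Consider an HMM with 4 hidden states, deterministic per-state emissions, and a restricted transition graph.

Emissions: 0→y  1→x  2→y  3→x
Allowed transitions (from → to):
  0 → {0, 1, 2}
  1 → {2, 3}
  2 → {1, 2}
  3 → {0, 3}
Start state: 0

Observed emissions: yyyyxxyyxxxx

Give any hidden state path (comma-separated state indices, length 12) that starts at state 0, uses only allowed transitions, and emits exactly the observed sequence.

0,0,0,2,1,3,0,0,1,3,3,3

  0: obs=y cand={0,2} pick 0 [start]
  1: obs=y cand={0,2} pick 0 [0->0 ok]
  2: obs=y cand={0,2} pick 0 [0->0 ok]
  3: obs=y cand={0,2} pick 2 [0->2 ok]
  4: obs=x cand={1,3} pick 1 [2->1 ok]
  5: obs=x cand={1,3} pick 3 [1->3 ok]
  6: obs=y cand={0,2} pick 0 [3->0 ok]
  7: obs=y cand={0,2} pick 0 [0->0 ok]
  8: obs=x cand={1,3} pick 1 [0->1 ok]
  9: obs=x cand={1,3} pick 3 [1->3 ok]
  10: obs=x cand={1,3} pick 3 [3->3 ok]
  11: obs=x cand={1,3} pick 3 [3->3 ok]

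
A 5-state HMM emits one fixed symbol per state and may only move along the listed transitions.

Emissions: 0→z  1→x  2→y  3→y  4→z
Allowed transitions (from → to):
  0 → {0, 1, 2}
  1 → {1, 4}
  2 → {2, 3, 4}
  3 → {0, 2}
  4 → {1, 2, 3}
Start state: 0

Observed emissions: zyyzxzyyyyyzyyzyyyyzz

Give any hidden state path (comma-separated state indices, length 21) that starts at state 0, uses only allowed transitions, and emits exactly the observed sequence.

  [0] z  {0,4}  => 0  start
  [1] y  {2,3}  => 2  0->2 ok
  [2] y  {2,3}  => 2  2->2 ok
  [3] z  {0,4}  => 4  2->4 ok
  [4] x  {1}  => 1  4->1 ok
  [5] z  {0,4}  => 4  1->4 ok
  [6] y  {2,3}  => 2  4->2 ok
  [7] y  {2,3}  => 3  2->3 ok
  [8] y  {2,3}  => 2  3->2 ok
  [9] y  {2,3}  => 3  2->3 ok
  [10] y  {2,3}  => 2  3->2 ok
  [11] z  {0,4}  => 4  2->4 ok
  [12] y  {2,3}  => 2  4->2 ok
  [13] y  {2,3}  => 2  2->2 ok
  [14] z  {0,4}  => 4  2->4 ok
  [15] y  {2,3}  => 3  4->3 ok
  [16] y  {2,3}  => 2  3->2 ok
  [17] y  {2,3}  => 2  2->2 ok
  [18] y  {2,3}  => 3  2->3 ok
  [19] z  {0,4}  => 0  3->0 ok
  [20] z  {0,4}  => 0  0->0 ok

0,2,2,4,1,4,2,3,2,3,2,4,2,2,4,3,2,2,3,0,0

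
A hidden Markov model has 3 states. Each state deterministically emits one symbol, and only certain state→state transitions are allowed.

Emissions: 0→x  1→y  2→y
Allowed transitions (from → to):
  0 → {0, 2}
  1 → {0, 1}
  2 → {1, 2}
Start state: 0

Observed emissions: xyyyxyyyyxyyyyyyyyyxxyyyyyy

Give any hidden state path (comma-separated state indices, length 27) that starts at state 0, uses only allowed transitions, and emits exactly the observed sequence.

  [0] x  {0}  => 0  start
  [1] y  {1,2}  => 2  0->2 ok
  [2] y  {1,2}  => 2  2->2 ok
  [3] y  {1,2}  => 1  2->1 ok
  [4] x  {0}  => 0  1->0 ok
  [5] y  {1,2}  => 2  0->2 ok
  [6] y  {1,2}  => 2  2->2 ok
  [7] y  {1,2}  => 2  2->2 ok
  [8] y  {1,2}  => 1  2->1 ok
  [9] x  {0}  => 0  1->0 ok
  [10] y  {1,2}  => 2  0->2 ok
  [11] y  {1,2}  => 2  2->2 ok
  [12] y  {1,2}  => 1  2->1 ok
  [13] y  {1,2}  => 1  1->1 ok
  [14] y  {1,2}  => 1  1->1 ok
  [15] y  {1,2}  => 1  1->1 ok
  [16] y  {1,2}  => 1  1->1 ok
  [17] y  {1,2}  => 1  1->1 ok
  [18] y  {1,2}  => 1  1->1 ok
  [19] x  {0}  => 0  1->0 ok
  [20] x  {0}  => 0  0->0 ok
  [21] y  {1,2}  => 2  0->2 ok
  [22] y  {1,2}  => 2  2->2 ok
  [23] y  {1,2}  => 2  2->2 ok
  [24] y  {1,2}  => 2  2->2 ok
  [25] y  {1,2}  => 2  2->2 ok
  [26] y  {1,2}  => 1  2->1 ok

0,2,2,1,0,2,2,2,1,0,2,2,1,1,1,1,1,1,1,0,0,2,2,2,2,2,1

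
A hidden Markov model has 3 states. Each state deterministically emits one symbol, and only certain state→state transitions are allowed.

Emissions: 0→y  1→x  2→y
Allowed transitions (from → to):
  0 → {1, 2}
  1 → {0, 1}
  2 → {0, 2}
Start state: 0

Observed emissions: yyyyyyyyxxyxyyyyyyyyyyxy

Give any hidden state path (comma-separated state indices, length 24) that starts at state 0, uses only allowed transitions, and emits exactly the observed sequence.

  pos 0: y in {0,2}, choose 0; start
  pos 1: y in {0,2}, choose 2; 0->2 ok
  pos 2: y in {0,2}, choose 2; 2->2 ok
  pos 3: y in {0,2}, choose 2; 2->2 ok
  pos 4: y in {0,2}, choose 0; 2->0 ok
  pos 5: y in {0,2}, choose 2; 0->2 ok
  pos 6: y in {0,2}, choose 2; 2->2 ok
  pos 7: y in {0,2}, choose 0; 2->0 ok
  pos 8: x in {1}, choose 1; 0->1 ok
  pos 9: x in {1}, choose 1; 1->1 ok
  pos 10: y in {0,2}, choose 0; 1->0 ok
  pos 11: x in {1}, choose 1; 0->1 ok
  pos 12: y in {0,2}, choose 0; 1->0 ok
  pos 13: y in {0,2}, choose 2; 0->2 ok
  pos 14: y in {0,2}, choose 2; 2->2 ok
  pos 15: y in {0,2}, choose 0; 2->0 ok
  pos 16: y in {0,2}, choose 2; 0->2 ok
  pos 17: y in {0,2}, choose 2; 2->2 ok
  pos 18: y in {0,2}, choose 2; 2->2 ok
  pos 19: y in {0,2}, choose 0; 2->0 ok
  pos 20: y in {0,2}, choose 2; 0->2 ok
  pos 21: y in {0,2}, choose 0; 2->0 ok
  pos 22: x in {1}, choose 1; 0->1 ok
  pos 23: y in {0,2}, choose 0; 1->0 ok

0,2,2,2,0,2,2,0,1,1,0,1,0,2,2,0,2,2,2,0,2,0,1,0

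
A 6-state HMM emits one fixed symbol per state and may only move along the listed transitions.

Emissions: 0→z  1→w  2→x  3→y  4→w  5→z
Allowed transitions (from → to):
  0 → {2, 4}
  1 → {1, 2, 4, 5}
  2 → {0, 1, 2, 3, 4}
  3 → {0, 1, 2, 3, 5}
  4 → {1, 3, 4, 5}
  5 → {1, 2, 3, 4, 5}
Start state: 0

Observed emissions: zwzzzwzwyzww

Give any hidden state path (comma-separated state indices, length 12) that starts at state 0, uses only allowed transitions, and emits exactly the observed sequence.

0,4,5,5,5,4,5,4,3,0,4,1

  0: obs=z cand={0,5} pick 0 [start]
  1: obs=w cand={1,4} pick 4 [0->4 ok]
  2: obs=z cand={0,5} pick 5 [4->5 ok]
  3: obs=z cand={0,5} pick 5 [5->5 ok]
  4: obs=z cand={0,5} pick 5 [5->5 ok]
  5: obs=w cand={1,4} pick 4 [5->4 ok]
  6: obs=z cand={0,5} pick 5 [4->5 ok]
  7: obs=w cand={1,4} pick 4 [5->4 ok]
  8: obs=y cand={3} pick 3 [4->3 ok]
  9: obs=z cand={0,5} pick 0 [3->0 ok]
  10: obs=w cand={1,4} pick 4 [0->4 ok]
  11: obs=w cand={1,4} pick 1 [4->1 ok]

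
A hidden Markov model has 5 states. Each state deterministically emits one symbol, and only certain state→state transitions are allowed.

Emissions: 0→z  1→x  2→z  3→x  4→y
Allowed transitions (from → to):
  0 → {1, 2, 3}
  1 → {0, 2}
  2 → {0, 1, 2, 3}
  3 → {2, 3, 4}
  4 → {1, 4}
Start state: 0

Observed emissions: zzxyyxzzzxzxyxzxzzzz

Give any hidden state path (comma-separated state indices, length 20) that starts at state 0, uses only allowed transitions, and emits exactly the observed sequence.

0,2,3,4,4,1,0,2,2,1,0,3,4,1,0,3,2,2,2,0

  0: obs=z cand={0,2} pick 0 [start]
  1: obs=z cand={0,2} pick 2 [0->2 ok]
  2: obs=x cand={1,3} pick 3 [2->3 ok]
  3: obs=y cand={4} pick 4 [3->4 ok]
  4: obs=y cand={4} pick 4 [4->4 ok]
  5: obs=x cand={1,3} pick 1 [4->1 ok]
  6: obs=z cand={0,2} pick 0 [1->0 ok]
  7: obs=z cand={0,2} pick 2 [0->2 ok]
  8: obs=z cand={0,2} pick 2 [2->2 ok]
  9: obs=x cand={1,3} pick 1 [2->1 ok]
  10: obs=z cand={0,2} pick 0 [1->0 ok]
  11: obs=x cand={1,3} pick 3 [0->3 ok]
  12: obs=y cand={4} pick 4 [3->4 ok]
  13: obs=x cand={1,3} pick 1 [4->1 ok]
  14: obs=z cand={0,2} pick 0 [1->0 ok]
  15: obs=x cand={1,3} pick 3 [0->3 ok]
  16: obs=z cand={0,2} pick 2 [3->2 ok]
  17: obs=z cand={0,2} pick 2 [2->2 ok]
  18: obs=z cand={0,2} pick 2 [2->2 ok]
  19: obs=z cand={0,2} pick 0 [2->0 ok]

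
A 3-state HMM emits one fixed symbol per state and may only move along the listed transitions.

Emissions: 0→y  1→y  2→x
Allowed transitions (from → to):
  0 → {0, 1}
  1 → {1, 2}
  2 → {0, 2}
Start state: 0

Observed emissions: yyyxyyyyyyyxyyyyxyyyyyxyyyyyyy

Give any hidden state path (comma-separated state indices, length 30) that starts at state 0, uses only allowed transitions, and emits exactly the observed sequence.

0,0,1,2,0,0,0,1,1,1,1,2,0,0,1,1,2,0,0,1,1,1,2,0,0,0,0,0,0,1

  [0] y  {0,1}  => 0  start
  [1] y  {0,1}  => 0  0->0 ok
  [2] y  {0,1}  => 1  0->1 ok
  [3] x  {2}  => 2  1->2 ok
  [4] y  {0,1}  => 0  2->0 ok
  [5] y  {0,1}  => 0  0->0 ok
  [6] y  {0,1}  => 0  0->0 ok
  [7] y  {0,1}  => 1  0->1 ok
  [8] y  {0,1}  => 1  1->1 ok
  [9] y  {0,1}  => 1  1->1 ok
  [10] y  {0,1}  => 1  1->1 ok
  [11] x  {2}  => 2  1->2 ok
  [12] y  {0,1}  => 0  2->0 ok
  [13] y  {0,1}  => 0  0->0 ok
  [14] y  {0,1}  => 1  0->1 ok
  [15] y  {0,1}  => 1  1->1 ok
  [16] x  {2}  => 2  1->2 ok
  [17] y  {0,1}  => 0  2->0 ok
  [18] y  {0,1}  => 0  0->0 ok
  [19] y  {0,1}  => 1  0->1 ok
  [20] y  {0,1}  => 1  1->1 ok
  [21] y  {0,1}  => 1  1->1 ok
  [22] x  {2}  => 2  1->2 ok
  [23] y  {0,1}  => 0  2->0 ok
  [24] y  {0,1}  => 0  0->0 ok
  [25] y  {0,1}  => 0  0->0 ok
  [26] y  {0,1}  => 0  0->0 ok
  [27] y  {0,1}  => 0  0->0 ok
  [28] y  {0,1}  => 0  0->0 ok
  [29] y  {0,1}  => 1  0->1 ok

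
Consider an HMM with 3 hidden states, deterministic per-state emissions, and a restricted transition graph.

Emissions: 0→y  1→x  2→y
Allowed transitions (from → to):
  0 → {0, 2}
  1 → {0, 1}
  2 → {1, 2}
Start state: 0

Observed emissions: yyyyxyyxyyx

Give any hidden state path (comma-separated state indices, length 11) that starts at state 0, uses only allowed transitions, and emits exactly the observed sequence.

0,0,0,2,1,0,2,1,0,2,1

  t0 'y' -> {0,2}, take 0 (start)
  t1 'y' -> {0,2}, take 0 (0->0 ok)
  t2 'y' -> {0,2}, take 0 (0->0 ok)
  t3 'y' -> {0,2}, take 2 (0->2 ok)
  t4 'x' -> {1}, take 1 (2->1 ok)
  t5 'y' -> {0,2}, take 0 (1->0 ok)
  t6 'y' -> {0,2}, take 2 (0->2 ok)
  t7 'x' -> {1}, take 1 (2->1 ok)
  t8 'y' -> {0,2}, take 0 (1->0 ok)
  t9 'y' -> {0,2}, take 2 (0->2 ok)
  t10 'x' -> {1}, take 1 (2->1 ok)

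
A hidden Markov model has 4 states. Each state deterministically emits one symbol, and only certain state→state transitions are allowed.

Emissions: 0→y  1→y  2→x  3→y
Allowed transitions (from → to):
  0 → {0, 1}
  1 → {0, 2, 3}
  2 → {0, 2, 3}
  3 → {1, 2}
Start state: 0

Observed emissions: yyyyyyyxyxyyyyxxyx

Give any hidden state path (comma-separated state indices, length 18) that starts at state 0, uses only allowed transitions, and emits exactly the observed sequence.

0,0,0,0,0,1,3,2,3,2,0,0,0,1,2,2,3,2

  pos 0: y in {0,1,3}, choose 0; start
  pos 1: y in {0,1,3}, choose 0; 0->0 ok
  pos 2: y in {0,1,3}, choose 0; 0->0 ok
  pos 3: y in {0,1,3}, choose 0; 0->0 ok
  pos 4: y in {0,1,3}, choose 0; 0->0 ok
  pos 5: y in {0,1,3}, choose 1; 0->1 ok
  pos 6: y in {0,1,3}, choose 3; 1->3 ok
  pos 7: x in {2}, choose 2; 3->2 ok
  pos 8: y in {0,1,3}, choose 3; 2->3 ok
  pos 9: x in {2}, choose 2; 3->2 ok
  pos 10: y in {0,1,3}, choose 0; 2->0 ok
  pos 11: y in {0,1,3}, choose 0; 0->0 ok
  pos 12: y in {0,1,3}, choose 0; 0->0 ok
  pos 13: y in {0,1,3}, choose 1; 0->1 ok
  pos 14: x in {2}, choose 2; 1->2 ok
  pos 15: x in {2}, choose 2; 2->2 ok
  pos 16: y in {0,1,3}, choose 3; 2->3 ok
  pos 17: x in {2}, choose 2; 3->2 ok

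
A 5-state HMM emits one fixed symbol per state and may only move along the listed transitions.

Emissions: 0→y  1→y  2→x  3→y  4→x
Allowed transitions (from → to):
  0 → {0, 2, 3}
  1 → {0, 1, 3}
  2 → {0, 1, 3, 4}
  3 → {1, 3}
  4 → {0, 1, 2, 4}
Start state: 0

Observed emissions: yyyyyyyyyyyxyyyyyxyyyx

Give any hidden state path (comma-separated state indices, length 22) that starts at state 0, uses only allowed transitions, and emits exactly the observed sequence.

0,3,3,1,1,3,3,1,3,1,0,2,1,1,1,1,0,2,3,1,0,2

  [0] y  {0,1,3}  => 0  start
  [1] y  {0,1,3}  => 3  0->3 ok
  [2] y  {0,1,3}  => 3  3->3 ok
  [3] y  {0,1,3}  => 1  3->1 ok
  [4] y  {0,1,3}  => 1  1->1 ok
  [5] y  {0,1,3}  => 3  1->3 ok
  [6] y  {0,1,3}  => 3  3->3 ok
  [7] y  {0,1,3}  => 1  3->1 ok
  [8] y  {0,1,3}  => 3  1->3 ok
  [9] y  {0,1,3}  => 1  3->1 ok
  [10] y  {0,1,3}  => 0  1->0 ok
  [11] x  {2,4}  => 2  0->2 ok
  [12] y  {0,1,3}  => 1  2->1 ok
  [13] y  {0,1,3}  => 1  1->1 ok
  [14] y  {0,1,3}  => 1  1->1 ok
  [15] y  {0,1,3}  => 1  1->1 ok
  [16] y  {0,1,3}  => 0  1->0 ok
  [17] x  {2,4}  => 2  0->2 ok
  [18] y  {0,1,3}  => 3  2->3 ok
  [19] y  {0,1,3}  => 1  3->1 ok
  [20] y  {0,1,3}  => 0  1->0 ok
  [21] x  {2,4}  => 2  0->2 ok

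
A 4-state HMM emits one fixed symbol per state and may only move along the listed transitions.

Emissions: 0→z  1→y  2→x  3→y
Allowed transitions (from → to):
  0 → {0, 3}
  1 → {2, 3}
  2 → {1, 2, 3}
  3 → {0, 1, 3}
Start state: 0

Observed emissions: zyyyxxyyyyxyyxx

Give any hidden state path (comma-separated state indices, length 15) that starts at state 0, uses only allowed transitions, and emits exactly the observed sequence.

  [0] z  {0}  => 0  start
  [1] y  {1,3}  => 3  0->3 ok
  [2] y  {1,3}  => 3  3->3 ok
  [3] y  {1,3}  => 1  3->1 ok
  [4] x  {2}  => 2  1->2 ok
  [5] x  {2}  => 2  2->2 ok
  [6] y  {1,3}  => 1  2->1 ok
  [7] y  {1,3}  => 3  1->3 ok
  [8] y  {1,3}  => 3  3->3 ok
  [9] y  {1,3}  => 1  3->1 ok
  [10] x  {2}  => 2  1->2 ok
  [11] y  {1,3}  => 3  2->3 ok
  [12] y  {1,3}  => 1  3->1 ok
  [13] x  {2}  => 2  1->2 ok
  [14] x  {2}  => 2  2->2 ok

0,3,3,1,2,2,1,3,3,1,2,3,1,2,2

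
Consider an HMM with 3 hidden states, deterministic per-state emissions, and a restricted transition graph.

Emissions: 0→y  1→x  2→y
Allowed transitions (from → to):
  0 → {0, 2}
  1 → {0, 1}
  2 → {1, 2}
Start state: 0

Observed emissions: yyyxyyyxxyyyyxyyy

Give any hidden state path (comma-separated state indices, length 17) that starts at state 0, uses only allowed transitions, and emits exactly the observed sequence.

  0: obs=y cand={0,2} pick 0 [start]
  1: obs=y cand={0,2} pick 0 [0->0 ok]
  2: obs=y cand={0,2} pick 2 [0->2 ok]
  3: obs=x cand={1} pick 1 [2->1 ok]
  4: obs=y cand={0,2} pick 0 [1->0 ok]
  5: obs=y cand={0,2} pick 2 [0->2 ok]
  6: obs=y cand={0,2} pick 2 [2->2 ok]
  7: obs=x cand={1} pick 1 [2->1 ok]
  8: obs=x cand={1} pick 1 [1->1 ok]
  9: obs=y cand={0,2} pick 0 [1->0 ok]
  10: obs=y cand={0,2} pick 2 [0->2 ok]
  11: obs=y cand={0,2} pick 2 [2->2 ok]
  12: obs=y cand={0,2} pick 2 [2->2 ok]
  13: obs=x cand={1} pick 1 [2->1 ok]
  14: obs=y cand={0,2} pick 0 [1->0 ok]
  15: obs=y cand={0,2} pick 2 [0->2 ok]
  16: obs=y cand={0,2} pick 2 [2->2 ok]

0,0,2,1,0,2,2,1,1,0,2,2,2,1,0,2,2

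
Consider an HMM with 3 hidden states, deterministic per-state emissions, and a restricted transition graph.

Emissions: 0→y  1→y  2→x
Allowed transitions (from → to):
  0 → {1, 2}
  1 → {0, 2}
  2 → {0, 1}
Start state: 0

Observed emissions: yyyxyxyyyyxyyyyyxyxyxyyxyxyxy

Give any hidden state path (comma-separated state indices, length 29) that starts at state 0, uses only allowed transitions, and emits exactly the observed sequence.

  [0] y  {0,1}  => 0  start
  [1] y  {0,1}  => 1  0->1 ok
  [2] y  {0,1}  => 0  1->0 ok
  [3] x  {2}  => 2  0->2 ok
  [4] y  {0,1}  => 0  2->0 ok
  [5] x  {2}  => 2  0->2 ok
  [6] y  {0,1}  => 0  2->0 ok
  [7] y  {0,1}  => 1  0->1 ok
  [8] y  {0,1}  => 0  1->0 ok
  [9] y  {0,1}  => 1  0->1 ok
  [10] x  {2}  => 2  1->2 ok
  [11] y  {0,1}  => 1  2->1 ok
  [12] y  {0,1}  => 0  1->0 ok
  [13] y  {0,1}  => 1  0->1 ok
  [14] y  {0,1}  => 0  1->0 ok
  [15] y  {0,1}  => 1  0->1 ok
  [16] x  {2}  => 2  1->2 ok
  [17] y  {0,1}  => 1  2->1 ok
  [18] x  {2}  => 2  1->2 ok
  [19] y  {0,1}  => 1  2->1 ok
  [20] x  {2}  => 2  1->2 ok
  [21] y  {0,1}  => 0  2->0 ok
  [22] y  {0,1}  => 1  0->1 ok
  [23] x  {2}  => 2  1->2 ok
  [24] y  {0,1}  => 0  2->0 ok
  [25] x  {2}  => 2  0->2 ok
  [26] y  {0,1}  => 1  2->1 ok
  [27] x  {2}  => 2  1->2 ok
  [28] y  {0,1}  => 1  2->1 ok

0,1,0,2,0,2,0,1,0,1,2,1,0,1,0,1,2,1,2,1,2,0,1,2,0,2,1,2,1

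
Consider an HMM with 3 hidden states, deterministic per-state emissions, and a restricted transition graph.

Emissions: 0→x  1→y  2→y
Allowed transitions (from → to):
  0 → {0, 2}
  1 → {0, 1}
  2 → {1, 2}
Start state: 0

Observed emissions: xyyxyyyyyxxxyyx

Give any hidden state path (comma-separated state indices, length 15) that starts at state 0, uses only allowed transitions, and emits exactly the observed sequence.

0,2,1,0,2,2,2,2,1,0,0,0,2,1,0

  [0] x  {0}  => 0  start
  [1] y  {1,2}  => 2  0->2 ok
  [2] y  {1,2}  => 1  2->1 ok
  [3] x  {0}  => 0  1->0 ok
  [4] y  {1,2}  => 2  0->2 ok
  [5] y  {1,2}  => 2  2->2 ok
  [6] y  {1,2}  => 2  2->2 ok
  [7] y  {1,2}  => 2  2->2 ok
  [8] y  {1,2}  => 1  2->1 ok
  [9] x  {0}  => 0  1->0 ok
  [10] x  {0}  => 0  0->0 ok
  [11] x  {0}  => 0  0->0 ok
  [12] y  {1,2}  => 2  0->2 ok
  [13] y  {1,2}  => 1  2->1 ok
  [14] x  {0}  => 0  1->0 ok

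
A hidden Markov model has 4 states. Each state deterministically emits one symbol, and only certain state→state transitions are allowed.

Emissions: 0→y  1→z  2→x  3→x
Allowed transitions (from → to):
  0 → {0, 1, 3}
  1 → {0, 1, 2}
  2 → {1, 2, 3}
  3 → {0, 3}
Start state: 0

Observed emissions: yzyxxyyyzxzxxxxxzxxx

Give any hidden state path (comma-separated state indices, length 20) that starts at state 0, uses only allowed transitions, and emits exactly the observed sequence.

0,1,0,3,3,0,0,0,1,2,1,2,2,2,2,2,1,2,2,3

  0: obs=y cand={0} pick 0 [start]
  1: obs=z cand={1} pick 1 [0->1 ok]
  2: obs=y cand={0} pick 0 [1->0 ok]
  3: obs=x cand={2,3} pick 3 [0->3 ok]
  4: obs=x cand={2,3} pick 3 [3->3 ok]
  5: obs=y cand={0} pick 0 [3->0 ok]
  6: obs=y cand={0} pick 0 [0->0 ok]
  7: obs=y cand={0} pick 0 [0->0 ok]
  8: obs=z cand={1} pick 1 [0->1 ok]
  9: obs=x cand={2,3} pick 2 [1->2 ok]
  10: obs=z cand={1} pick 1 [2->1 ok]
  11: obs=x cand={2,3} pick 2 [1->2 ok]
  12: obs=x cand={2,3} pick 2 [2->2 ok]
  13: obs=x cand={2,3} pick 2 [2->2 ok]
  14: obs=x cand={2,3} pick 2 [2->2 ok]
  15: obs=x cand={2,3} pick 2 [2->2 ok]
  16: obs=z cand={1} pick 1 [2->1 ok]
  17: obs=x cand={2,3} pick 2 [1->2 ok]
  18: obs=x cand={2,3} pick 2 [2->2 ok]
  19: obs=x cand={2,3} pick 3 [2->3 ok]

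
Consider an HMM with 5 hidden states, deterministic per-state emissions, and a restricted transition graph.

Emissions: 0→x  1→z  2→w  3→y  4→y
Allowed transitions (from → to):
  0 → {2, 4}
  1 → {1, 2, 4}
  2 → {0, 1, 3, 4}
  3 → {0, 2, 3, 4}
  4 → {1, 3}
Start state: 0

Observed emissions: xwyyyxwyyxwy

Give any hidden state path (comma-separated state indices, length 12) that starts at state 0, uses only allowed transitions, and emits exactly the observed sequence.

0,2,4,3,3,0,2,4,3,0,2,4

  0: obs=x cand={0} pick 0 [start]
  1: obs=w cand={2} pick 2 [0->2 ok]
  2: obs=y cand={3,4} pick 4 [2->4 ok]
  3: obs=y cand={3,4} pick 3 [4->3 ok]
  4: obs=y cand={3,4} pick 3 [3->3 ok]
  5: obs=x cand={0} pick 0 [3->0 ok]
  6: obs=w cand={2} pick 2 [0->2 ok]
  7: obs=y cand={3,4} pick 4 [2->4 ok]
  8: obs=y cand={3,4} pick 3 [4->3 ok]
  9: obs=x cand={0} pick 0 [3->0 ok]
  10: obs=w cand={2} pick 2 [0->2 ok]
  11: obs=y cand={3,4} pick 4 [2->4 ok]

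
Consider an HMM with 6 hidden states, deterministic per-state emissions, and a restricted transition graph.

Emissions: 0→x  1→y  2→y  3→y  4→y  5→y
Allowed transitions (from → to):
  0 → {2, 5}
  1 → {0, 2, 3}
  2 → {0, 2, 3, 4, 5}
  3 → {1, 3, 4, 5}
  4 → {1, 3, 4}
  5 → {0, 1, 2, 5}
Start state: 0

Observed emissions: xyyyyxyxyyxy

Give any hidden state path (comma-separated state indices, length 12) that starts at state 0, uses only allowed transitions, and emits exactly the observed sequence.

  t0 'x' -> {0}, take 0 (start)
  t1 'y' -> {1,2,3,4,5}, take 5 (0->5 ok)
  t2 'y' -> {1,2,3,4,5}, take 5 (5->5 ok)
  t3 'y' -> {1,2,3,4,5}, take 1 (5->1 ok)
  t4 'y' -> {1,2,3,4,5}, take 2 (1->2 ok)
  t5 'x' -> {0}, take 0 (2->0 ok)
  t6 'y' -> {1,2,3,4,5}, take 2 (0->2 ok)
  t7 'x' -> {0}, take 0 (2->0 ok)
  t8 'y' -> {1,2,3,4,5}, take 5 (0->5 ok)
  t9 'y' -> {1,2,3,4,5}, take 1 (5->1 ok)
  t10 'x' -> {0}, take 0 (1->0 ok)
  t11 'y' -> {1,2,3,4,5}, take 2 (0->2 ok)

0,5,5,1,2,0,2,0,5,1,0,2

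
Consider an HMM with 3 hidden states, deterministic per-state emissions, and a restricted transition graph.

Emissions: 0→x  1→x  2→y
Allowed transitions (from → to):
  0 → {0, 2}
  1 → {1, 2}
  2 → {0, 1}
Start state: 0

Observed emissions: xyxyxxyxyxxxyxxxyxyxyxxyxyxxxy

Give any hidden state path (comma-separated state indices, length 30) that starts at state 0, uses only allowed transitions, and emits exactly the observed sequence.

0,2,1,2,1,1,2,0,2,1,1,1,2,0,0,0,2,1,2,1,2,1,1,2,1,2,1,1,1,2

  t0 'x' -> {0,1}, take 0 (start)
  t1 'y' -> {2}, take 2 (0->2 ok)
  t2 'x' -> {0,1}, take 1 (2->1 ok)
  t3 'y' -> {2}, take 2 (1->2 ok)
  t4 'x' -> {0,1}, take 1 (2->1 ok)
  t5 'x' -> {0,1}, take 1 (1->1 ok)
  t6 'y' -> {2}, take 2 (1->2 ok)
  t7 'x' -> {0,1}, take 0 (2->0 ok)
  t8 'y' -> {2}, take 2 (0->2 ok)
  t9 'x' -> {0,1}, take 1 (2->1 ok)
  t10 'x' -> {0,1}, take 1 (1->1 ok)
  t11 'x' -> {0,1}, take 1 (1->1 ok)
  t12 'y' -> {2}, take 2 (1->2 ok)
  t13 'x' -> {0,1}, take 0 (2->0 ok)
  t14 'x' -> {0,1}, take 0 (0->0 ok)
  t15 'x' -> {0,1}, take 0 (0->0 ok)
  t16 'y' -> {2}, take 2 (0->2 ok)
  t17 'x' -> {0,1}, take 1 (2->1 ok)
  t18 'y' -> {2}, take 2 (1->2 ok)
  t19 'x' -> {0,1}, take 1 (2->1 ok)
  t20 'y' -> {2}, take 2 (1->2 ok)
  t21 'x' -> {0,1}, take 1 (2->1 ok)
  t22 'x' -> {0,1}, take 1 (1->1 ok)
  t23 'y' -> {2}, take 2 (1->2 ok)
  t24 'x' -> {0,1}, take 1 (2->1 ok)
  t25 'y' -> {2}, take 2 (1->2 ok)
  t26 'x' -> {0,1}, take 1 (2->1 ok)
  t27 'x' -> {0,1}, take 1 (1->1 ok)
  t28 'x' -> {0,1}, take 1 (1->1 ok)
  t29 'y' -> {2}, take 2 (1->2 ok)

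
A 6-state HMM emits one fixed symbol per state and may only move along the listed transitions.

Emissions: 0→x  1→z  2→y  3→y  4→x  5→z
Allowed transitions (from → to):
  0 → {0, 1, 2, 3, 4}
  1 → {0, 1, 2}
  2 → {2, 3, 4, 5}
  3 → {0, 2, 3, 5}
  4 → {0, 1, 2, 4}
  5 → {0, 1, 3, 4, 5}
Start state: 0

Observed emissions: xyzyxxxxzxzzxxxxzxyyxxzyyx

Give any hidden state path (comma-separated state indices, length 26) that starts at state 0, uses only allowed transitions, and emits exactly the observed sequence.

0,3,5,3,0,4,4,4,1,0,1,1,0,4,4,0,1,0,3,3,0,0,1,2,2,4

  pos 0: x in {0,4}, choose 0; start
  pos 1: y in {2,3}, choose 3; 0->3 ok
  pos 2: z in {1,5}, choose 5; 3->5 ok
  pos 3: y in {2,3}, choose 3; 5->3 ok
  pos 4: x in {0,4}, choose 0; 3->0 ok
  pos 5: x in {0,4}, choose 4; 0->4 ok
  pos 6: x in {0,4}, choose 4; 4->4 ok
  pos 7: x in {0,4}, choose 4; 4->4 ok
  pos 8: z in {1,5}, choose 1; 4->1 ok
  pos 9: x in {0,4}, choose 0; 1->0 ok
  pos 10: z in {1,5}, choose 1; 0->1 ok
  pos 11: z in {1,5}, choose 1; 1->1 ok
  pos 12: x in {0,4}, choose 0; 1->0 ok
  pos 13: x in {0,4}, choose 4; 0->4 ok
  pos 14: x in {0,4}, choose 4; 4->4 ok
  pos 15: x in {0,4}, choose 0; 4->0 ok
  pos 16: z in {1,5}, choose 1; 0->1 ok
  pos 17: x in {0,4}, choose 0; 1->0 ok
  pos 18: y in {2,3}, choose 3; 0->3 ok
  pos 19: y in {2,3}, choose 3; 3->3 ok
  pos 20: x in {0,4}, choose 0; 3->0 ok
  pos 21: x in {0,4}, choose 0; 0->0 ok
  pos 22: z in {1,5}, choose 1; 0->1 ok
  pos 23: y in {2,3}, choose 2; 1->2 ok
  pos 24: y in {2,3}, choose 2; 2->2 ok
  pos 25: x in {0,4}, choose 4; 2->4 ok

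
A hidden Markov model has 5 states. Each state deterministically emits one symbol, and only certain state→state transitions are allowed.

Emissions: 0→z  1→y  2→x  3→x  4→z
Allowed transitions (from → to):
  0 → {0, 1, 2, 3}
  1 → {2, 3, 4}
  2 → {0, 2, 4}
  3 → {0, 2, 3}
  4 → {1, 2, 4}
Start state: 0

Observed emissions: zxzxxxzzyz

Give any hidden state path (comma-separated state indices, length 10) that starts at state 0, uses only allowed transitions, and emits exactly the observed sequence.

  [0] z  {0,4}  => 0  start
  [1] x  {2,3}  => 2  0->2 ok
  [2] z  {0,4}  => 4  2->4 ok
  [3] x  {2,3}  => 2  4->2 ok
  [4] x  {2,3}  => 2  2->2 ok
  [5] x  {2,3}  => 2  2->2 ok
  [6] z  {0,4}  => 4  2->4 ok
  [7] z  {0,4}  => 4  4->4 ok
  [8] y  {1}  => 1  4->1 ok
  [9] z  {0,4}  => 4  1->4 ok

0,2,4,2,2,2,4,4,1,4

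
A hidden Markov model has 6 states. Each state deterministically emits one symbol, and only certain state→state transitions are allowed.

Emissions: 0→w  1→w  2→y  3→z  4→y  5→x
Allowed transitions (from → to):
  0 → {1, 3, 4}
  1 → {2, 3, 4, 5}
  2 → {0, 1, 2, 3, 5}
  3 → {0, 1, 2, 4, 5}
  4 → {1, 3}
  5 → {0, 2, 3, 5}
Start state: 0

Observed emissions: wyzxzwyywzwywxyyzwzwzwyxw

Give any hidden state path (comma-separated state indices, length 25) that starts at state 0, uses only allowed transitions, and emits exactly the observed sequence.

  pos 0: w in {0,1}, choose 0; start
  pos 1: y in {2,4}, choose 4; 0->4 ok
  pos 2: z in {3}, choose 3; 4->3 ok
  pos 3: x in {5}, choose 5; 3->5 ok
  pos 4: z in {3}, choose 3; 5->3 ok
  pos 5: w in {0,1}, choose 1; 3->1 ok
  pos 6: y in {2,4}, choose 2; 1->2 ok
  pos 7: y in {2,4}, choose 2; 2->2 ok
  pos 8: w in {0,1}, choose 0; 2->0 ok
  pos 9: z in {3}, choose 3; 0->3 ok
  pos 10: w in {0,1}, choose 0; 3->0 ok
  pos 11: y in {2,4}, choose 4; 0->4 ok
  pos 12: w in {0,1}, choose 1; 4->1 ok
  pos 13: x in {5}, choose 5; 1->5 ok
  pos 14: y in {2,4}, choose 2; 5->2 ok
  pos 15: y in {2,4}, choose 2; 2->2 ok
  pos 16: z in {3}, choose 3; 2->3 ok
  pos 17: w in {0,1}, choose 1; 3->1 ok
  pos 18: z in {3}, choose 3; 1->3 ok
  pos 19: w in {0,1}, choose 0; 3->0 ok
  pos 20: z in {3}, choose 3; 0->3 ok
  pos 21: w in {0,1}, choose 1; 3->1 ok
  pos 22: y in {2,4}, choose 2; 1->2 ok
  pos 23: x in {5}, choose 5; 2->5 ok
  pos 24: w in {0,1}, choose 0; 5->0 ok

0,4,3,5,3,1,2,2,0,3,0,4,1,5,2,2,3,1,3,0,3,1,2,5,0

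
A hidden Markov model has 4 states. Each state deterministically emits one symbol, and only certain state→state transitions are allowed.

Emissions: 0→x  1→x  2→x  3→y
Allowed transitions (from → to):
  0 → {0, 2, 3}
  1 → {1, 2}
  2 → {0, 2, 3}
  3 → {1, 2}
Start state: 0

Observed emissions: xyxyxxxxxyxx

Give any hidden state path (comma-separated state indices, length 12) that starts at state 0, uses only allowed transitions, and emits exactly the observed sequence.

  0: obs=x cand={0,1,2} pick 0 [start]
  1: obs=y cand={3} pick 3 [0->3 ok]
  2: obs=x cand={0,1,2} pick 2 [3->2 ok]
  3: obs=y cand={3} pick 3 [2->3 ok]
  4: obs=x cand={0,1,2} pick 1 [3->1 ok]
  5: obs=x cand={0,1,2} pick 1 [1->1 ok]
  6: obs=x cand={0,1,2} pick 2 [1->2 ok]
  7: obs=x cand={0,1,2} pick 0 [2->0 ok]
  8: obs=x cand={0,1,2} pick 0 [0->0 ok]
  9: obs=y cand={3} pick 3 [0->3 ok]
  10: obs=x cand={0,1,2} pick 1 [3->1 ok]
  11: obs=x cand={0,1,2} pick 1 [1->1 ok]

0,3,2,3,1,1,2,0,0,3,1,1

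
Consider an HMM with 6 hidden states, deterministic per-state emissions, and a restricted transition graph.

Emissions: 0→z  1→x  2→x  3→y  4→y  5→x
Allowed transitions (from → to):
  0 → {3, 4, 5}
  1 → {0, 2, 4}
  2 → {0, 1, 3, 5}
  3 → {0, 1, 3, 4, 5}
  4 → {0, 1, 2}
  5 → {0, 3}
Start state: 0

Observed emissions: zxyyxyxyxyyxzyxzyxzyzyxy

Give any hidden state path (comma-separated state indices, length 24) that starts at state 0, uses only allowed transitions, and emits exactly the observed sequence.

  [0] z  {0}  => 0  start
  [1] x  {1,2,5}  => 5  0->5 ok
  [2] y  {3,4}  => 3  5->3 ok
  [3] y  {3,4}  => 3  3->3 ok
  [4] x  {1,2,5}  => 1  3->1 ok
  [5] y  {3,4}  => 4  1->4 ok
  [6] x  {1,2,5}  => 1  4->1 ok
  [7] y  {3,4}  => 4  1->4 ok
  [8] x  {1,2,5}  => 2  4->2 ok
  [9] y  {3,4}  => 3  2->3 ok
  [10] y  {3,4}  => 3  3->3 ok
  [11] x  {1,2,5}  => 1  3->1 ok
  [12] z  {0}  => 0  1->0 ok
  [13] y  {3,4}  => 3  0->3 ok
  [14] x  {1,2,5}  => 5  3->5 ok
  [15] z  {0}  => 0  5->0 ok
  [16] y  {3,4}  => 3  0->3 ok
  [17] x  {1,2,5}  => 5  3->5 ok
  [18] z  {0}  => 0  5->0 ok
  [19] y  {3,4}  => 4  0->4 ok
  [20] z  {0}  => 0  4->0 ok
  [21] y  {3,4}  => 4  0->4 ok
  [22] x  {1,2,5}  => 2  4->2 ok
  [23] y  {3,4}  => 3  2->3 ok

0,5,3,3,1,4,1,4,2,3,3,1,0,3,5,0,3,5,0,4,0,4,2,3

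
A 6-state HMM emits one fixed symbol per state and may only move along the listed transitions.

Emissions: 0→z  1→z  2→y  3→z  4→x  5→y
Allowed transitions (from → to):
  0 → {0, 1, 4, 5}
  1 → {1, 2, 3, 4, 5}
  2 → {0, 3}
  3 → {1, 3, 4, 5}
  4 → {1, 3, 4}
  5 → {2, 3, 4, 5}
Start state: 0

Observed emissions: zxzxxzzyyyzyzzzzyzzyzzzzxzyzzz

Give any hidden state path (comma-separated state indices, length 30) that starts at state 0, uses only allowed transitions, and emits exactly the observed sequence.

  t0 'z' -> {0,1,3}, take 0 (start)
  t1 'x' -> {4}, take 4 (0->4 ok)
  t2 'z' -> {0,1,3}, take 3 (4->3 ok)
  t3 'x' -> {4}, take 4 (3->4 ok)
  t4 'x' -> {4}, take 4 (4->4 ok)
  t5 'z' -> {0,1,3}, take 1 (4->1 ok)
  t6 'z' -> {0,1,3}, take 3 (1->3 ok)
  t7 'y' -> {2,5}, take 5 (3->5 ok)
  t8 'y' -> {2,5}, take 5 (5->5 ok)
  t9 'y' -> {2,5}, take 5 (5->5 ok)
  t10 'z' -> {0,1,3}, take 3 (5->3 ok)
  t11 'y' -> {2,5}, take 5 (3->5 ok)
  t12 'z' -> {0,1,3}, take 3 (5->3 ok)
  t13 'z' -> {0,1,3}, take 1 (3->1 ok)
  t14 'z' -> {0,1,3}, take 1 (1->1 ok)
  t15 'z' -> {0,1,3}, take 1 (1->1 ok)
  t16 'y' -> {2,5}, take 2 (1->2 ok)
  t17 'z' -> {0,1,3}, take 3 (2->3 ok)
  t18 'z' -> {0,1,3}, take 1 (3->1 ok)
  t19 'y' -> {2,5}, take 2 (1->2 ok)
  t20 'z' -> {0,1,3}, take 3 (2->3 ok)
  t21 'z' -> {0,1,3}, take 3 (3->3 ok)
  t22 'z' -> {0,1,3}, take 3 (3->3 ok)
  t23 'z' -> {0,1,3}, take 1 (3->1 ok)
  t24 'x' -> {4}, take 4 (1->4 ok)
  t25 'z' -> {0,1,3}, take 1 (4->1 ok)
  t26 'y' -> {2,5}, take 2 (1->2 ok)
  t27 'z' -> {0,1,3}, take 3 (2->3 ok)
  t28 'z' -> {0,1,3}, take 3 (3->3 ok)
  t29 'z' -> {0,1,3}, take 1 (3->1 ok)

0,4,3,4,4,1,3,5,5,5,3,5,3,1,1,1,2,3,1,2,3,3,3,1,4,1,2,3,3,1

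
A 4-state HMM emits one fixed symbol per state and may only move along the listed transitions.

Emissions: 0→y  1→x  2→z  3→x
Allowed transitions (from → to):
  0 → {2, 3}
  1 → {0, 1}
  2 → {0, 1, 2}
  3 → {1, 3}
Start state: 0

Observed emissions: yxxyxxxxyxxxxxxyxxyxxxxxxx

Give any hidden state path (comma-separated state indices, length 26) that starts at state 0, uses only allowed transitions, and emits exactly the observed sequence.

0,3,1,0,3,3,1,1,0,3,3,3,3,1,1,0,3,1,0,3,3,3,3,1,1,1

  [0] y  {0}  => 0  start
  [1] x  {1,3}  => 3  0->3 ok
  [2] x  {1,3}  => 1  3->1 ok
  [3] y  {0}  => 0  1->0 ok
  [4] x  {1,3}  => 3  0->3 ok
  [5] x  {1,3}  => 3  3->3 ok
  [6] x  {1,3}  => 1  3->1 ok
  [7] x  {1,3}  => 1  1->1 ok
  [8] y  {0}  => 0  1->0 ok
  [9] x  {1,3}  => 3  0->3 ok
  [10] x  {1,3}  => 3  3->3 ok
  [11] x  {1,3}  => 3  3->3 ok
  [12] x  {1,3}  => 3  3->3 ok
  [13] x  {1,3}  => 1  3->1 ok
  [14] x  {1,3}  => 1  1->1 ok
  [15] y  {0}  => 0  1->0 ok
  [16] x  {1,3}  => 3  0->3 ok
  [17] x  {1,3}  => 1  3->1 ok
  [18] y  {0}  => 0  1->0 ok
  [19] x  {1,3}  => 3  0->3 ok
  [20] x  {1,3}  => 3  3->3 ok
  [21] x  {1,3}  => 3  3->3 ok
  [22] x  {1,3}  => 3  3->3 ok
  [23] x  {1,3}  => 1  3->1 ok
  [24] x  {1,3}  => 1  1->1 ok
  [25] x  {1,3}  => 1  1->1 ok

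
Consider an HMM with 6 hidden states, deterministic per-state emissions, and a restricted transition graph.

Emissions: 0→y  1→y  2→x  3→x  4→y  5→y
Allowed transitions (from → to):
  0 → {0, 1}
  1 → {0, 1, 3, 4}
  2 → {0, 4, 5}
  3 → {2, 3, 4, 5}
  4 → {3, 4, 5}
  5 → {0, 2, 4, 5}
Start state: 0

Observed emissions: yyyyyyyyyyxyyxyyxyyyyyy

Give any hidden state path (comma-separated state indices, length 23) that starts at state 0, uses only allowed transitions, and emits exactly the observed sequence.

0,0,0,0,1,1,1,1,1,1,3,5,5,2,4,5,2,4,5,5,5,5,5

  pos 0: y in {0,1,4,5}, choose 0; start
  pos 1: y in {0,1,4,5}, choose 0; 0->0 ok
  pos 2: y in {0,1,4,5}, choose 0; 0->0 ok
  pos 3: y in {0,1,4,5}, choose 0; 0->0 ok
  pos 4: y in {0,1,4,5}, choose 1; 0->1 ok
  pos 5: y in {0,1,4,5}, choose 1; 1->1 ok
  pos 6: y in {0,1,4,5}, choose 1; 1->1 ok
  pos 7: y in {0,1,4,5}, choose 1; 1->1 ok
  pos 8: y in {0,1,4,5}, choose 1; 1->1 ok
  pos 9: y in {0,1,4,5}, choose 1; 1->1 ok
  pos 10: x in {2,3}, choose 3; 1->3 ok
  pos 11: y in {0,1,4,5}, choose 5; 3->5 ok
  pos 12: y in {0,1,4,5}, choose 5; 5->5 ok
  pos 13: x in {2,3}, choose 2; 5->2 ok
  pos 14: y in {0,1,4,5}, choose 4; 2->4 ok
  pos 15: y in {0,1,4,5}, choose 5; 4->5 ok
  pos 16: x in {2,3}, choose 2; 5->2 ok
  pos 17: y in {0,1,4,5}, choose 4; 2->4 ok
  pos 18: y in {0,1,4,5}, choose 5; 4->5 ok
  pos 19: y in {0,1,4,5}, choose 5; 5->5 ok
  pos 20: y in {0,1,4,5}, choose 5; 5->5 ok
  pos 21: y in {0,1,4,5}, choose 5; 5->5 ok
  pos 22: y in {0,1,4,5}, choose 5; 5->5 ok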